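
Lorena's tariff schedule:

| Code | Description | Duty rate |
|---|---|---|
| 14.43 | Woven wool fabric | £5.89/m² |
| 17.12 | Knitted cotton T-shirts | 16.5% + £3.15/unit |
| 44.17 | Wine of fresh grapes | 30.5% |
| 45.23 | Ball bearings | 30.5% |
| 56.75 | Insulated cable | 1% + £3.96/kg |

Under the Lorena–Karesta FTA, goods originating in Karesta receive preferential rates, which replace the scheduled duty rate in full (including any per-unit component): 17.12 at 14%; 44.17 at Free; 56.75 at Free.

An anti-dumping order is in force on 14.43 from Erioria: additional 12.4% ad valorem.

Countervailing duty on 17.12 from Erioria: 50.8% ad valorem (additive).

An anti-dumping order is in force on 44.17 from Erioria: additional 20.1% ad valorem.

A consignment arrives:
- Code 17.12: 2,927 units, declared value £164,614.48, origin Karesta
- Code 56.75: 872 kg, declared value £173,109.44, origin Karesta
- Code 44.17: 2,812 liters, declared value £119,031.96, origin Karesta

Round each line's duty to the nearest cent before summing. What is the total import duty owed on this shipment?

£23,046.03

Line 1 (17.12, Karesta, 2,927 units, £164,614.48):
Base rate for 17.12 is 16.5% + £3.15/unit.
Origin Karesta qualifies under the Lorena–Karesta agreement and 17.12 is covered: preferential rate 14% applies instead.
The additional-duty order on 17.12 targets Erioria, not Karesta; it does not apply.
Duty = £164,614.48 × 14% = £23,046.03.
Line 2 (56.75, Karesta, 872 kg, £173,109.44):
Base rate for 56.75 is 1% + £3.96/kg.
Origin Karesta qualifies under the Lorena–Karesta agreement and 56.75 is covered: preferential rate Free applies instead.
Duty = £173,109.44 × 0% = £0.00.
Line 3 (44.17, Karesta, 2,812 liters, £119,031.96):
Base rate for 44.17 is 30.5%.
Origin Karesta qualifies under the Lorena–Karesta agreement and 44.17 is covered: preferential rate Free applies instead.
The additional-duty order on 44.17 targets Erioria, not Karesta; it does not apply.
Duty = £119,031.96 × 0% = £0.00.
Total = £23,046.03 + £0.00 + £0.00 = £23,046.03.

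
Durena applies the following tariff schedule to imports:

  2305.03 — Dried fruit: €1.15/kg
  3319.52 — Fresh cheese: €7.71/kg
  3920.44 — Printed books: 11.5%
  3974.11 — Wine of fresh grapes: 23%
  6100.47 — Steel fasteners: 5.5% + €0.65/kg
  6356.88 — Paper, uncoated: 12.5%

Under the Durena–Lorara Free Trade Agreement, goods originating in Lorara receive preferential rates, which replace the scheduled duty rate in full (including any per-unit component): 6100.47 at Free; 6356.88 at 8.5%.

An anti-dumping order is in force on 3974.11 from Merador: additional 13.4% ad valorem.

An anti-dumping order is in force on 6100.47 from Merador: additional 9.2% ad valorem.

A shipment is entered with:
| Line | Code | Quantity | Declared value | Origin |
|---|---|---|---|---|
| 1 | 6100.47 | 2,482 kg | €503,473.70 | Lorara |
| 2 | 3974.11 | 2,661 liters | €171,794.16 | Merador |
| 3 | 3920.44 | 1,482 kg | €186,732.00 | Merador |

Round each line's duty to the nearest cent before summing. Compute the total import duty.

€84,007.25

Line 1 (6100.47, Lorara, 2,482 kg, €503,473.70):
Base rate for 6100.47 is 5.5% + €0.65/kg.
Origin Lorara qualifies under the Durena–Lorara agreement and 6100.47 is covered: preferential rate Free applies instead.
The additional-duty order on 6100.47 targets Merador, not Lorara; it does not apply.
Duty = €503,473.70 × 0% = €0.00.
Line 2 (3974.11, Merador, 2,661 liters, €171,794.16):
Base rate for 3974.11 is 23%.
Additional duty on 3974.11 from Merador: +13.4%. Applied ad valorem rate: 23% + 13.4% = 36.4%.
Duty = €171,794.16 × 36.4% = €62,533.07.
Line 3 (3920.44, Merador, 1,482 kg, €186,732.00):
Base rate for 3920.44 is 11.5%.
Duty = €186,732.00 × 11.5% = €21,474.18.
Total = €0.00 + €62,533.07 + €21,474.18 = €84,007.25.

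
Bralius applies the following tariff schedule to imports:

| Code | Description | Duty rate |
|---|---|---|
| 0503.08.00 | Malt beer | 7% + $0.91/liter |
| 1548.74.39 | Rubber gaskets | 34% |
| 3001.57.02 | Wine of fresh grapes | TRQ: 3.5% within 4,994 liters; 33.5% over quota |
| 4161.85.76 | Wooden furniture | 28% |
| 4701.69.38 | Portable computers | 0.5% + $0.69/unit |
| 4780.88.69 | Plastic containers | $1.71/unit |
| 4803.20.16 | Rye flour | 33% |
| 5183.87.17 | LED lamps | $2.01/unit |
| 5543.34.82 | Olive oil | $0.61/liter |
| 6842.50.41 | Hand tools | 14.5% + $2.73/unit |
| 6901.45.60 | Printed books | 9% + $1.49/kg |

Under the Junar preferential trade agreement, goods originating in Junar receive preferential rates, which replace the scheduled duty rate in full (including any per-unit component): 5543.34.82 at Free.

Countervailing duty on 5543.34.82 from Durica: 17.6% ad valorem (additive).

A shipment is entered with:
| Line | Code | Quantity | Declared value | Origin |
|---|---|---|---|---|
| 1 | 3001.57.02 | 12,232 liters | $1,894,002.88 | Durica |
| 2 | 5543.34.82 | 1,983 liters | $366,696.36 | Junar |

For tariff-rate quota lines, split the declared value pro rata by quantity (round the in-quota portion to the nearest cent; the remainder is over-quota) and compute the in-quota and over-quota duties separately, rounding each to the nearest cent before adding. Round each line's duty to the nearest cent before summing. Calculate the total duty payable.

$402,509.67

Line 1 (3001.57.02, Durica, 12,232 liters, $1,894,002.88):
Code 3001.57.02 is under a tariff-rate quota (threshold 4,994 liters). In-quota: 4,994 liters at 3.5%; over-quota: 7,238 liters at 33.5%.
Pro-rata value split: in-quota = $1,894,002.88 × 4,994/12,232 = $773,270.96; over-quota = $1,894,002.88 − $773,270.96 = $1,120,731.92.
In-quota duty = $773,270.96 × 3.5% = $27,064.48. Over-quota duty = $1,120,731.92 × 33.5% = $375,445.19.
Line duty = $27,064.48 + $375,445.19 = $402,509.67.
Line 2 (5543.34.82, Junar, 1,983 liters, $366,696.36):
Base rate for 5543.34.82 is $0.61/liter.
Origin Junar qualifies under the Bralius–Junar agreement and 5543.34.82 is covered: preferential rate Free applies instead.
The additional-duty order on 5543.34.82 targets Durica, not Junar; it does not apply.
Duty = $366,696.36 × 0% = $0.00.
Total = $402,509.67 + $0.00 = $402,509.67.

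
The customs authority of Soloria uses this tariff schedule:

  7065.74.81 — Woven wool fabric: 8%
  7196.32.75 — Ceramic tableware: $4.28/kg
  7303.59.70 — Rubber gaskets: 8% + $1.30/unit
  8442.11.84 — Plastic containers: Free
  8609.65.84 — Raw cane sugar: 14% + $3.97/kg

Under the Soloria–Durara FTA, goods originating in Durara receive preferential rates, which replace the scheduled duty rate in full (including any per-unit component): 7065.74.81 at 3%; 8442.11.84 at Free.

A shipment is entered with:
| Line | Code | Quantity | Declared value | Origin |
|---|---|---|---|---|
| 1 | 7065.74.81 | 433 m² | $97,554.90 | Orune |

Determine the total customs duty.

$7,804.39

Line 1 (7065.74.81, Orune, 433 m², $97,554.90):
Base rate for 7065.74.81 is 8%.
7065.74.81 has an FTA preferential rate, but origin Orune is not Durara; base rate stands.
Duty = $97,554.90 × 8% = $7,804.39.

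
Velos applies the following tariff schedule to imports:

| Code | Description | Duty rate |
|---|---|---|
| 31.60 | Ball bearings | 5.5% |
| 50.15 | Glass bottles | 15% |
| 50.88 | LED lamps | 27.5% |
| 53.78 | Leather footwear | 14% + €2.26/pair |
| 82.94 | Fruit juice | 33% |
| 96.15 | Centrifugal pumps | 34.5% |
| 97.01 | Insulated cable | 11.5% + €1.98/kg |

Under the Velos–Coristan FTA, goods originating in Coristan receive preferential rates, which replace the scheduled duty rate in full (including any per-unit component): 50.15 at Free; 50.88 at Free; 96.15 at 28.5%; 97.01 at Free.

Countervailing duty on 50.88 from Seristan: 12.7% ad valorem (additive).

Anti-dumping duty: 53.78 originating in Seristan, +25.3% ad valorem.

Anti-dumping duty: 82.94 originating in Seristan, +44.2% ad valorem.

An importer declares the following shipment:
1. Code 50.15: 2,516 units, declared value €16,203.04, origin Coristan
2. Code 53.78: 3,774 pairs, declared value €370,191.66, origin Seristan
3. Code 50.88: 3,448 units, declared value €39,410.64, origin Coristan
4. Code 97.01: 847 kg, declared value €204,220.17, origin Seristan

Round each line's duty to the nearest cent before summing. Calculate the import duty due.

Line 1 (50.15, Coristan, 2,516 units, €16,203.04):
Base rate for 50.15 is 15%.
Origin Coristan qualifies under the Velos–Coristan agreement and 50.15 is covered: preferential rate Free applies instead.
Duty = €16,203.04 × 0% = €0.00.
Line 2 (53.78, Seristan, 3,774 pairs, €370,191.66):
Base rate for 53.78 is 14% + €2.26/pair.
Additional duty on 53.78 from Seristan: +25.3%. Applied ad valorem rate: 14% + 25.3% = 39.3%.
Duty = €370,191.66 × 39.3% + 3,774 × €2.26 = €154,014.56.
Line 3 (50.88, Coristan, 3,448 units, €39,410.64):
Base rate for 50.88 is 27.5%.
Origin Coristan qualifies under the Velos–Coristan agreement and 50.88 is covered: preferential rate Free applies instead.
The additional-duty order on 50.88 targets Seristan, not Coristan; it does not apply.
Duty = €39,410.64 × 0% = €0.00.
Line 4 (97.01, Seristan, 847 kg, €204,220.17):
Base rate for 97.01 is 11.5% + €1.98/kg.
97.01 has an FTA preferential rate, but origin Seristan is not Coristan; base rate stands.
Duty = €204,220.17 × 11.5% + 847 × €1.98 = €25,162.38.
Total = €0.00 + €154,014.56 + €0.00 + €25,162.38 = €179,176.94.

€179,176.94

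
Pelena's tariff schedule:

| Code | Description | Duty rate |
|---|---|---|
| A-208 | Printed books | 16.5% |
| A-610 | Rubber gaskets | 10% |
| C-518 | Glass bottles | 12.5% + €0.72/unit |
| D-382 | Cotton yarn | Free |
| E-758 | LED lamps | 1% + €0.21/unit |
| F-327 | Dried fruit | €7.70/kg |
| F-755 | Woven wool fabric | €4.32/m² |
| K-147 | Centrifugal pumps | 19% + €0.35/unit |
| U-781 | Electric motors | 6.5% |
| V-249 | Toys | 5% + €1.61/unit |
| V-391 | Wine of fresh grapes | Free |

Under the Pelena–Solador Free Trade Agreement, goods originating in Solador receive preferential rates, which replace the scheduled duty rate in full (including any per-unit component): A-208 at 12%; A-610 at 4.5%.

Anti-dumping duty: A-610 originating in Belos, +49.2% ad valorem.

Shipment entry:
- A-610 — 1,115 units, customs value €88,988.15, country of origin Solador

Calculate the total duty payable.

€4,004.47

Line 1 (A-610, Solador, 1,115 units, €88,988.15):
Base rate for A-610 is 10%.
Origin Solador qualifies under the Pelena–Solador agreement and A-610 is covered: preferential rate 4.5% applies instead.
The additional-duty order on A-610 targets Belos, not Solador; it does not apply.
Duty = €88,988.15 × 4.5% = €4,004.47.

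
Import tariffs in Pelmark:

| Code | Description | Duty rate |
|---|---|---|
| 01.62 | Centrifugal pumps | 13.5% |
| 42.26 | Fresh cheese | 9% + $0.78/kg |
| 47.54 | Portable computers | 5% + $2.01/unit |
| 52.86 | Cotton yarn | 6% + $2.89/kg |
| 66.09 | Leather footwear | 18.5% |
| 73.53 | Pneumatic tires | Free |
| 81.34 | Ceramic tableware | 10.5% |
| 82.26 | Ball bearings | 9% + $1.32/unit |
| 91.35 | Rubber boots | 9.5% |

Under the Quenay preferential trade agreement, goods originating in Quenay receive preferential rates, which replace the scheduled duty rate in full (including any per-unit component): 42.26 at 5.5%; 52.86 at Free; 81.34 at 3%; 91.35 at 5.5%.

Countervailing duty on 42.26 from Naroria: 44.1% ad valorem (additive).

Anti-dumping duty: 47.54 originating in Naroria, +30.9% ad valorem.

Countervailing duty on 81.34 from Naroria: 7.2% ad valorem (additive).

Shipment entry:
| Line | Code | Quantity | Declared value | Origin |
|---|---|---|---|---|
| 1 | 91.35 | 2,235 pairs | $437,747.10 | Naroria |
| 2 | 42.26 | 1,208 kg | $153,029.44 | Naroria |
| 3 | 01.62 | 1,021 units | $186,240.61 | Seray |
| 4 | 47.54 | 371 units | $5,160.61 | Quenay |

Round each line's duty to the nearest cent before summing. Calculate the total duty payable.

$149,933.06

Line 1 (91.35, Naroria, 2,235 pairs, $437,747.10):
Base rate for 91.35 is 9.5%.
91.35 has an FTA preferential rate, but origin Naroria is not Quenay; base rate stands.
Duty = $437,747.10 × 9.5% = $41,585.97.
Line 2 (42.26, Naroria, 1,208 kg, $153,029.44):
Base rate for 42.26 is 9% + $0.78/kg.
42.26 has an FTA preferential rate, but origin Naroria is not Quenay; base rate stands.
Additional duty on 42.26 from Naroria: +44.1%. Applied ad valorem rate: 9% + 44.1% = 53.1%.
Duty = $153,029.44 × 53.1% + 1,208 × $0.78 = $82,200.87.
Line 3 (01.62, Seray, 1,021 units, $186,240.61):
Base rate for 01.62 is 13.5%.
Duty = $186,240.61 × 13.5% = $25,142.48.
Line 4 (47.54, Quenay, 371 units, $5,160.61):
Base rate for 47.54 is 5% + $2.01/unit.
Origin Quenay is the FTA partner but 47.54 is not on the preference list; base rate stands.
The additional-duty order on 47.54 targets Naroria, not Quenay; it does not apply.
Duty = $5,160.61 × 5% + 371 × $2.01 = $1,003.74.
Total = $41,585.97 + $82,200.87 + $25,142.48 + $1,003.74 = $149,933.06.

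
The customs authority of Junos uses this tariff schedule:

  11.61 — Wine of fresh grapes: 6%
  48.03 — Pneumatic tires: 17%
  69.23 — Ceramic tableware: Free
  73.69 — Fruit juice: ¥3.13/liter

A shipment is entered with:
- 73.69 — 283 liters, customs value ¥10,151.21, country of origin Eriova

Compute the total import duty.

Line 1 (73.69, Eriova, 283 liters, ¥10,151.21):
Base rate for 73.69 is ¥3.13/liter.
Duty = 283 × ¥3.13 = ¥885.79.

¥885.79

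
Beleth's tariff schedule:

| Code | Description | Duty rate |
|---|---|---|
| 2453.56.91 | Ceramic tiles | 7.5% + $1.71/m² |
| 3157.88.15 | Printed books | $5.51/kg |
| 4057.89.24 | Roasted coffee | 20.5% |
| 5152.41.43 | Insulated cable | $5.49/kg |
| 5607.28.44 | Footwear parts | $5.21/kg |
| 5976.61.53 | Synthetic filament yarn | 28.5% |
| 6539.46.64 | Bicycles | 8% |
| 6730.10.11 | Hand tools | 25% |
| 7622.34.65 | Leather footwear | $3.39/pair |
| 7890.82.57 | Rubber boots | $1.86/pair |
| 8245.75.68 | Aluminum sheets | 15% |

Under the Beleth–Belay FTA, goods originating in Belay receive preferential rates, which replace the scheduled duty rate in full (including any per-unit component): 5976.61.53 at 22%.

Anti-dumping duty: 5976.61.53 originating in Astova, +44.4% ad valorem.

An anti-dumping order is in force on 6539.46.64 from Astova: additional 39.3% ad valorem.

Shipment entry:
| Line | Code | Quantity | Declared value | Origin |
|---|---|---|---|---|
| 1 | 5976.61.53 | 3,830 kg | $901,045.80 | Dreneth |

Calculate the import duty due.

$256,798.05

Line 1 (5976.61.53, Dreneth, 3,830 kg, $901,045.80):
Base rate for 5976.61.53 is 28.5%.
5976.61.53 has an FTA preferential rate, but origin Dreneth is not Belay; base rate stands.
The additional-duty order on 5976.61.53 targets Astova, not Dreneth; it does not apply.
Duty = $901,045.80 × 28.5% = $256,798.05.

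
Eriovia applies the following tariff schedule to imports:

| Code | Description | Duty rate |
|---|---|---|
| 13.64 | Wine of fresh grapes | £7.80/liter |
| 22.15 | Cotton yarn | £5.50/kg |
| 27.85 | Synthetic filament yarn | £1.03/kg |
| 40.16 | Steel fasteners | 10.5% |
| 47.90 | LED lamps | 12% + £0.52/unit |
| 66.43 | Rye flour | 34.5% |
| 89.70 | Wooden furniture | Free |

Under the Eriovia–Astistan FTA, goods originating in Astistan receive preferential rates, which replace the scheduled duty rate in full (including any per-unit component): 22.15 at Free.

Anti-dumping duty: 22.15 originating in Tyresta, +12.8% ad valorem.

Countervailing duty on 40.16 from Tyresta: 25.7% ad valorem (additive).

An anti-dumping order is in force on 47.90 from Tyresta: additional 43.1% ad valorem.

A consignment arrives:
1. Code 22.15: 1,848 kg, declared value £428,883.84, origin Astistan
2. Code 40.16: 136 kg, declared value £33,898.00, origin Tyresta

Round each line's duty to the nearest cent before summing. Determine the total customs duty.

Line 1 (22.15, Astistan, 1,848 kg, £428,883.84):
Base rate for 22.15 is £5.50/kg.
Origin Astistan qualifies under the Eriovia–Astistan agreement and 22.15 is covered: preferential rate Free applies instead.
The additional-duty order on 22.15 targets Tyresta, not Astistan; it does not apply.
Duty = £428,883.84 × 0% = £0.00.
Line 2 (40.16, Tyresta, 136 kg, £33,898.00):
Base rate for 40.16 is 10.5%.
Additional duty on 40.16 from Tyresta: +25.7%. Applied ad valorem rate: 10.5% + 25.7% = 36.2%.
Duty = £33,898.00 × 36.2% = £12,271.08.
Total = £0.00 + £12,271.08 = £12,271.08.

£12,271.08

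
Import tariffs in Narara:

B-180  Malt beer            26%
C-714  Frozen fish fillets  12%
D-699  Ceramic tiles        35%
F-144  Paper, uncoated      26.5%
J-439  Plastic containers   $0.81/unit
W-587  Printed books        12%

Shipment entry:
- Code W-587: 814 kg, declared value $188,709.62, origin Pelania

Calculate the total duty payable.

Line 1 (W-587, Pelania, 814 kg, $188,709.62):
Base rate for W-587 is 12%.
Duty = $188,709.62 × 12% = $22,645.15.

$22,645.15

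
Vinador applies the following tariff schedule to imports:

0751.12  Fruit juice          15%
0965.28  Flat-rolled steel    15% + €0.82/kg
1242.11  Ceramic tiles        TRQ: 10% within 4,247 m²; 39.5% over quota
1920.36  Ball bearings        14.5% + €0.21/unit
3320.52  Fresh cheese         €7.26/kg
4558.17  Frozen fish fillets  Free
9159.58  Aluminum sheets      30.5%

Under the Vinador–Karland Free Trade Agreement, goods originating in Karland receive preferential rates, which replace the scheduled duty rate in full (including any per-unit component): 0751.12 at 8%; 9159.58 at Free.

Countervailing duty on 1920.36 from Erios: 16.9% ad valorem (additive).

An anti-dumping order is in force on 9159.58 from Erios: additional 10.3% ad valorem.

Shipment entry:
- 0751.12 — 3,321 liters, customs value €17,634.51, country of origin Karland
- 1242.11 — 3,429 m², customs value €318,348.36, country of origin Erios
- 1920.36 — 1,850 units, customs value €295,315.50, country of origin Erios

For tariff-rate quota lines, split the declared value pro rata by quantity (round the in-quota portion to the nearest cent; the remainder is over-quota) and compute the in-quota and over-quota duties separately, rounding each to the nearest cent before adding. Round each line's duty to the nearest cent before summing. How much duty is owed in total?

€126,363.17

Line 1 (0751.12, Karland, 3,321 liters, €17,634.51):
Base rate for 0751.12 is 15%.
Origin Karland qualifies under the Vinador–Karland agreement and 0751.12 is covered: preferential rate 8% applies instead.
Duty = €17,634.51 × 8% = €1,410.76.
Line 2 (1242.11, Erios, 3,429 m², €318,348.36):
Code 1242.11 is under a tariff-rate quota (threshold 4,247 m²). Quantity 3,429 m² is within the quota, so the in-quota rate 10% applies to the full value.
Duty = €318,348.36 × 10% = €31,834.84.
Line 3 (1920.36, Erios, 1,850 units, €295,315.50):
Base rate for 1920.36 is 14.5% + €0.21/unit.
Additional duty on 1920.36 from Erios: +16.9%. Applied ad valorem rate: 14.5% + 16.9% = 31.4%.
Duty = €295,315.50 × 31.4% + 1,850 × €0.21 = €93,117.57.
Total = €1,410.76 + €31,834.84 + €93,117.57 = €126,363.17.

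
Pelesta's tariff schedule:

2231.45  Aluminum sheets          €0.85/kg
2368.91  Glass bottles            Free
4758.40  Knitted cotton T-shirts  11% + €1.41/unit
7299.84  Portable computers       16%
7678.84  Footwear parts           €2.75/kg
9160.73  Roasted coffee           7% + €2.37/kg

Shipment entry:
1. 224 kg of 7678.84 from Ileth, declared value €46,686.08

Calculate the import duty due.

€616.00

Line 1 (7678.84, Ileth, 224 kg, €46,686.08):
Base rate for 7678.84 is €2.75/kg.
Duty = 224 × €2.75 = €616.00.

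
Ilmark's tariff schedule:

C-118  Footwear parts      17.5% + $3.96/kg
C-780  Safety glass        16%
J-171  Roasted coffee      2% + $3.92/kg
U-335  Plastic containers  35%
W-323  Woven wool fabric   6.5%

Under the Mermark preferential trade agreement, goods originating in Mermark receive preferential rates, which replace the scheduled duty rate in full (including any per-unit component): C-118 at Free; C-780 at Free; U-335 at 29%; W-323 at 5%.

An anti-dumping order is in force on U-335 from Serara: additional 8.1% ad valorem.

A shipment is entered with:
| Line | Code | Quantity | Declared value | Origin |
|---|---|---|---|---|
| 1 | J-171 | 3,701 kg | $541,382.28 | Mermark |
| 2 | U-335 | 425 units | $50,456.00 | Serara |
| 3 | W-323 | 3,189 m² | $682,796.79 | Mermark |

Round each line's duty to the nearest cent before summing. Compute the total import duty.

Line 1 (J-171, Mermark, 3,701 kg, $541,382.28):
Base rate for J-171 is 2% + $3.92/kg.
Origin Mermark is the FTA partner but J-171 is not on the preference list; base rate stands.
Duty = $541,382.28 × 2% + 3,701 × $3.92 = $25,335.57.
Line 2 (U-335, Serara, 425 units, $50,456.00):
Base rate for U-335 is 35%.
U-335 has an FTA preferential rate, but origin Serara is not Mermark; base rate stands.
Additional duty on U-335 from Serara: +8.1%. Applied ad valorem rate: 35% + 8.1% = 43.1%.
Duty = $50,456.00 × 43.1% = $21,746.54.
Line 3 (W-323, Mermark, 3,189 m², $682,796.79):
Base rate for W-323 is 6.5%.
Origin Mermark qualifies under the Ilmark–Mermark agreement and W-323 is covered: preferential rate 5% applies instead.
Duty = $682,796.79 × 5% = $34,139.84.
Total = $25,335.57 + $21,746.54 + $34,139.84 = $81,221.95.

$81,221.95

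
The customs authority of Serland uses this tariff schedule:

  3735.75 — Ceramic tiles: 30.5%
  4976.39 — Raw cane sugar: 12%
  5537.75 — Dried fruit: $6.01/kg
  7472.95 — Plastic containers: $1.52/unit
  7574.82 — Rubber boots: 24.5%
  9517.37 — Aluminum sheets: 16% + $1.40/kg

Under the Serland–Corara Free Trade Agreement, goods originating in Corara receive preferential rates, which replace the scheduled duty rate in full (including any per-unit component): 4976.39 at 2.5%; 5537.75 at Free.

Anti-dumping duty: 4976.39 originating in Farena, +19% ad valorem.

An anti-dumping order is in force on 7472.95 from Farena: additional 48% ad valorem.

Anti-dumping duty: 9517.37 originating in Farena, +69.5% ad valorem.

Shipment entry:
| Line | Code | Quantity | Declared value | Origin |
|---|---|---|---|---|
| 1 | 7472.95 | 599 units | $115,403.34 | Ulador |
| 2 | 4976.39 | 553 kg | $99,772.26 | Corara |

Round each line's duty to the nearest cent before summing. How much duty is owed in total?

Line 1 (7472.95, Ulador, 599 units, $115,403.34):
Base rate for 7472.95 is $1.52/unit.
The additional-duty order on 7472.95 targets Farena, not Ulador; it does not apply.
Duty = 599 × $1.52 = $910.48.
Line 2 (4976.39, Corara, 553 kg, $99,772.26):
Base rate for 4976.39 is 12%.
Origin Corara qualifies under the Serland–Corara agreement and 4976.39 is covered: preferential rate 2.5% applies instead.
The additional-duty order on 4976.39 targets Farena, not Corara; it does not apply.
Duty = $99,772.26 × 2.5% = $2,494.31.
Total = $910.48 + $2,494.31 = $3,404.79.

$3,404.79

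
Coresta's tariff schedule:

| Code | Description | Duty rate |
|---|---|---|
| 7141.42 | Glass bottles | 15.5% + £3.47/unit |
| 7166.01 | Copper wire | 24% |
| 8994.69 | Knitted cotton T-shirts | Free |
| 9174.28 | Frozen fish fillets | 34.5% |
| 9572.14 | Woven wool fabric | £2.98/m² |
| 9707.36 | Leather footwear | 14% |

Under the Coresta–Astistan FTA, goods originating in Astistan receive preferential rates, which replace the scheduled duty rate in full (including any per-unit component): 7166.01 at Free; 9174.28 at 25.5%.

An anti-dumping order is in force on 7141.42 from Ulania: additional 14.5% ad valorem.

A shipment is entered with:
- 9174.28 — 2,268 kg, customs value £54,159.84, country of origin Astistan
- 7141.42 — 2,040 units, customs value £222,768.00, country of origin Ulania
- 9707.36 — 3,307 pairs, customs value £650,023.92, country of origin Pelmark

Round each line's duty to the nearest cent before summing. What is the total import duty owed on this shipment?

£178,723.31

Line 1 (9174.28, Astistan, 2,268 kg, £54,159.84):
Base rate for 9174.28 is 34.5%.
Origin Astistan qualifies under the Coresta–Astistan agreement and 9174.28 is covered: preferential rate 25.5% applies instead.
Duty = £54,159.84 × 25.5% = £13,810.76.
Line 2 (7141.42, Ulania, 2,040 units, £222,768.00):
Base rate for 7141.42 is 15.5% + £3.47/unit.
Additional duty on 7141.42 from Ulania: +14.5%. Applied ad valorem rate: 15.5% + 14.5% = 30%.
Duty = £222,768.00 × 30% + 2,040 × £3.47 = £73,909.20.
Line 3 (9707.36, Pelmark, 3,307 pairs, £650,023.92):
Base rate for 9707.36 is 14%.
Duty = £650,023.92 × 14% = £91,003.35.
Total = £13,810.76 + £73,909.20 + £91,003.35 = £178,723.31.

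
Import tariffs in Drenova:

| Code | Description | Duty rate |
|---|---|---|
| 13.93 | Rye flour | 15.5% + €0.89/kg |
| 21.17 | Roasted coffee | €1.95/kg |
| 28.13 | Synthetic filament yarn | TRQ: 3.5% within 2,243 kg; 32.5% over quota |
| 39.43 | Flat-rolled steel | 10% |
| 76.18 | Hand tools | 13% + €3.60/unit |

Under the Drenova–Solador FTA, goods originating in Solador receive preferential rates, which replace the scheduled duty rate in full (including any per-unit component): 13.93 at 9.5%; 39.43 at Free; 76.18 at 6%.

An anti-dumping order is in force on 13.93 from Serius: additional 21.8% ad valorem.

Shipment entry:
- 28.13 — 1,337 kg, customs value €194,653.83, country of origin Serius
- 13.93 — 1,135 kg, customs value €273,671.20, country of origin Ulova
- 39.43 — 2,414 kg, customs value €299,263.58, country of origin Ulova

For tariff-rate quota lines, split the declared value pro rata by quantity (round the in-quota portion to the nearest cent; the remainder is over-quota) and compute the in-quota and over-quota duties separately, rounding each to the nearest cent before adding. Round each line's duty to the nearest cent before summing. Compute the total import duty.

Line 1 (28.13, Serius, 1,337 kg, €194,653.83):
Code 28.13 is under a tariff-rate quota (threshold 2,243 kg). Quantity 1,337 kg is within the quota, so the in-quota rate 3.5% applies to the full value.
Duty = €194,653.83 × 3.5% = €6,812.88.
Line 2 (13.93, Ulova, 1,135 kg, €273,671.20):
Base rate for 13.93 is 15.5% + €0.89/kg.
13.93 has an FTA preferential rate, but origin Ulova is not Solador; base rate stands.
The additional-duty order on 13.93 targets Serius, not Ulova; it does not apply.
Duty = €273,671.20 × 15.5% + 1,135 × €0.89 = €43,429.19.
Line 3 (39.43, Ulova, 2,414 kg, €299,263.58):
Base rate for 39.43 is 10%.
39.43 has an FTA preferential rate, but origin Ulova is not Solador; base rate stands.
Duty = €299,263.58 × 10% = €29,926.36.
Total = €6,812.88 + €43,429.19 + €29,926.36 = €80,168.43.

€80,168.43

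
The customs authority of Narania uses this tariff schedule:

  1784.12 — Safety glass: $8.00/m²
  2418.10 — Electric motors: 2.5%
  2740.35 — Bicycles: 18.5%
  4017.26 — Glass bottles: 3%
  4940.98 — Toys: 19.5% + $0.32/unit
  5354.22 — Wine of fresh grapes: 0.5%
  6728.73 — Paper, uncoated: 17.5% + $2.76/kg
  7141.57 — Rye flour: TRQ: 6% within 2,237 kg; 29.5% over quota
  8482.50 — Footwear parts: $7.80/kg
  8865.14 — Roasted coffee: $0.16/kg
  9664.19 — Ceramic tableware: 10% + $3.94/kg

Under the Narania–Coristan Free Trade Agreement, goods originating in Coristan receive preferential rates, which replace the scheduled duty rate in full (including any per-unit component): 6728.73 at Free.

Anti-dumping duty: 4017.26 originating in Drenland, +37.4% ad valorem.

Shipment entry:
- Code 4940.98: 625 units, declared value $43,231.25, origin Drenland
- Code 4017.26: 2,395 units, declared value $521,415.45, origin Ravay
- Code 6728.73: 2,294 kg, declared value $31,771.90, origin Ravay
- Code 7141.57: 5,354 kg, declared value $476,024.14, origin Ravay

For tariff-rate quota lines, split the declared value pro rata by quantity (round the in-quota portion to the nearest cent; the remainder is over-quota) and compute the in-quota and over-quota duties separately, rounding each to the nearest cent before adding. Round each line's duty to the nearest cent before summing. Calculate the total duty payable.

$129,851.65

Line 1 (4940.98, Drenland, 625 units, $43,231.25):
Base rate for 4940.98 is 19.5% + $0.32/unit.
Duty = $43,231.25 × 19.5% + 625 × $0.32 = $8,630.09.
Line 2 (4017.26, Ravay, 2,395 units, $521,415.45):
Base rate for 4017.26 is 3%.
The additional-duty order on 4017.26 targets Drenland, not Ravay; it does not apply.
Duty = $521,415.45 × 3% = $15,642.46.
Line 3 (6728.73, Ravay, 2,294 kg, $31,771.90):
Base rate for 6728.73 is 17.5% + $2.76/kg.
6728.73 has an FTA preferential rate, but origin Ravay is not Coristan; base rate stands.
Duty = $31,771.90 × 17.5% + 2,294 × $2.76 = $11,891.52.
Line 4 (7141.57, Ravay, 5,354 kg, $476,024.14):
Code 7141.57 is under a tariff-rate quota (threshold 2,237 kg). In-quota: 2,237 kg at 6%; over-quota: 3,117 kg at 29.5%.
Pro-rata value split: in-quota = $476,024.14 × 2,237/5,354 = $198,891.67; over-quota = $476,024.14 − $198,891.67 = $277,132.47.
In-quota duty = $198,891.67 × 6% = $11,933.50. Over-quota duty = $277,132.47 × 29.5% = $81,754.08.
Line duty = $11,933.50 + $81,754.08 = $93,687.58.
Total = $8,630.09 + $15,642.46 + $11,891.52 + $93,687.58 = $129,851.65.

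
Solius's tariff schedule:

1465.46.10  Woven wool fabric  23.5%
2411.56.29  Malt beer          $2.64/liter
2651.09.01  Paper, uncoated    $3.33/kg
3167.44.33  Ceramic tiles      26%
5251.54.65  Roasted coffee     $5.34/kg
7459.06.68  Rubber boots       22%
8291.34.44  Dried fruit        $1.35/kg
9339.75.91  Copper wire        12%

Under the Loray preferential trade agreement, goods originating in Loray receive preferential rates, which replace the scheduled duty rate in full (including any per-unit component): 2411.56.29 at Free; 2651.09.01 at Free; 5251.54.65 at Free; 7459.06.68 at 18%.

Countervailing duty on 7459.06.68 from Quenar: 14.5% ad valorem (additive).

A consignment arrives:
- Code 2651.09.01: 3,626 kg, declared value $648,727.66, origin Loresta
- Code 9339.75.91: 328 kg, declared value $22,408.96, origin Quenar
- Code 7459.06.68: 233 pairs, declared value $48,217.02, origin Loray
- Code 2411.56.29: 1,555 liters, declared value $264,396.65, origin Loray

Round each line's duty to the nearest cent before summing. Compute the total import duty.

$23,442.72

Line 1 (2651.09.01, Loresta, 3,626 kg, $648,727.66):
Base rate for 2651.09.01 is $3.33/kg.
2651.09.01 has an FTA preferential rate, but origin Loresta is not Loray; base rate stands.
Duty = 3,626 × $3.33 = $12,074.58.
Line 2 (9339.75.91, Quenar, 328 kg, $22,408.96):
Base rate for 9339.75.91 is 12%.
Duty = $22,408.96 × 12% = $2,689.08.
Line 3 (7459.06.68, Loray, 233 pairs, $48,217.02):
Base rate for 7459.06.68 is 22%.
Origin Loray qualifies under the Solius–Loray agreement and 7459.06.68 is covered: preferential rate 18% applies instead.
The additional-duty order on 7459.06.68 targets Quenar, not Loray; it does not apply.
Duty = $48,217.02 × 18% = $8,679.06.
Line 4 (2411.56.29, Loray, 1,555 liters, $264,396.65):
Base rate for 2411.56.29 is $2.64/liter.
Origin Loray qualifies under the Solius–Loray agreement and 2411.56.29 is covered: preferential rate Free applies instead.
Duty = $264,396.65 × 0% = $0.00.
Total = $12,074.58 + $2,689.08 + $8,679.06 + $0.00 = $23,442.72.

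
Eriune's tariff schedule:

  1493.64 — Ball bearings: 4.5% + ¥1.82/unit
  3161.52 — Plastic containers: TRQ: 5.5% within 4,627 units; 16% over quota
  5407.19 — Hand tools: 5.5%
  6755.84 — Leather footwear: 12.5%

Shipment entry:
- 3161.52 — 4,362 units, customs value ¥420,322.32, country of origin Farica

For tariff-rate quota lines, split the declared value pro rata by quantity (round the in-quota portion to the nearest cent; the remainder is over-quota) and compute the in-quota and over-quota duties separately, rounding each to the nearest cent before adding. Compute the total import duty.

Line 1 (3161.52, Farica, 4,362 units, ¥420,322.32):
Code 3161.52 is under a tariff-rate quota (threshold 4,627 units). Quantity 4,362 units is within the quota, so the in-quota rate 5.5% applies to the full value.
Duty = ¥420,322.32 × 5.5% = ¥23,117.73.

¥23,117.73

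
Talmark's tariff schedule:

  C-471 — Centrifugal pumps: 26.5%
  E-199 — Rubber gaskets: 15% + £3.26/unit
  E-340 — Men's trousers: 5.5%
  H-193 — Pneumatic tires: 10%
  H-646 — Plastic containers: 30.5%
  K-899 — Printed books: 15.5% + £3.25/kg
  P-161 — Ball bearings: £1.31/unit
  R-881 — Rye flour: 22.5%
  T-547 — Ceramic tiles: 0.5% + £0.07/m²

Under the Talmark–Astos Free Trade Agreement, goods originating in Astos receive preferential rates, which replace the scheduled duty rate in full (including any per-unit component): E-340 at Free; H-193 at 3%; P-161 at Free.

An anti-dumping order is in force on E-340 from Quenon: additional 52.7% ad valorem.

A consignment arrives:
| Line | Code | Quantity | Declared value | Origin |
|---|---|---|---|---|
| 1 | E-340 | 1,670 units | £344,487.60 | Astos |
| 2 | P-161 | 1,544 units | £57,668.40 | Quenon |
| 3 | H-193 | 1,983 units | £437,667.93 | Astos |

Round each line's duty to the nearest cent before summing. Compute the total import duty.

Line 1 (E-340, Astos, 1,670 units, £344,487.60):
Base rate for E-340 is 5.5%.
Origin Astos qualifies under the Talmark–Astos agreement and E-340 is covered: preferential rate Free applies instead.
The additional-duty order on E-340 targets Quenon, not Astos; it does not apply.
Duty = £344,487.60 × 0% = £0.00.
Line 2 (P-161, Quenon, 1,544 units, £57,668.40):
Base rate for P-161 is £1.31/unit.
P-161 has an FTA preferential rate, but origin Quenon is not Astos; base rate stands.
Duty = 1,544 × £1.31 = £2,022.64.
Line 3 (H-193, Astos, 1,983 units, £437,667.93):
Base rate for H-193 is 10%.
Origin Astos qualifies under the Talmark–Astos agreement and H-193 is covered: preferential rate 3% applies instead.
Duty = £437,667.93 × 3% = £13,130.04.
Total = £0.00 + £2,022.64 + £13,130.04 = £15,152.68.

£15,152.68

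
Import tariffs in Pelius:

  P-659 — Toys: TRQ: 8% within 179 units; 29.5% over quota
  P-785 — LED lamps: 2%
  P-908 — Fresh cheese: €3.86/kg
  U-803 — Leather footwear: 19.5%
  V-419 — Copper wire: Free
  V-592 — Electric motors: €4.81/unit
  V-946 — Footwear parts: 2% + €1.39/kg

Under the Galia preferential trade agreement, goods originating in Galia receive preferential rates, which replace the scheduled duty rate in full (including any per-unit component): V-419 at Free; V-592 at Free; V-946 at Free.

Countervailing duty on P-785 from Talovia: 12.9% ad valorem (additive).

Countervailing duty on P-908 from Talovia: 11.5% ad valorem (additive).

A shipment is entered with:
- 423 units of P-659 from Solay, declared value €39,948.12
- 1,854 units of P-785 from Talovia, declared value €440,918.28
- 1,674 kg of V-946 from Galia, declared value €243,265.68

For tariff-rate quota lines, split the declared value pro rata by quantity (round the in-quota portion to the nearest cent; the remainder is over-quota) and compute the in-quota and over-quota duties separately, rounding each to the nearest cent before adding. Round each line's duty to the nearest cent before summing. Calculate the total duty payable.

€73,846.99

Line 1 (P-659, Solay, 423 units, €39,948.12):
Code P-659 is under a tariff-rate quota (threshold 179 units). In-quota: 179 units at 8%; over-quota: 244 units at 29.5%.
Pro-rata value split: in-quota = €39,948.12 × 179/423 = €16,904.76; over-quota = €39,948.12 − €16,904.76 = €23,043.36.
In-quota duty = €16,904.76 × 8% = €1,352.38. Over-quota duty = €23,043.36 × 29.5% = €6,797.79.
Line duty = €1,352.38 + €6,797.79 = €8,150.17.
Line 2 (P-785, Talovia, 1,854 units, €440,918.28):
Base rate for P-785 is 2%.
Additional duty on P-785 from Talovia: +12.9%. Applied ad valorem rate: 2% + 12.9% = 14.9%.
Duty = €440,918.28 × 14.9% = €65,696.82.
Line 3 (V-946, Galia, 1,674 kg, €243,265.68):
Base rate for V-946 is 2% + €1.39/kg.
Origin Galia qualifies under the Pelius–Galia agreement and V-946 is covered: preferential rate Free applies instead.
Duty = €243,265.68 × 0% = €0.00.
Total = €8,150.17 + €65,696.82 + €0.00 = €73,846.99.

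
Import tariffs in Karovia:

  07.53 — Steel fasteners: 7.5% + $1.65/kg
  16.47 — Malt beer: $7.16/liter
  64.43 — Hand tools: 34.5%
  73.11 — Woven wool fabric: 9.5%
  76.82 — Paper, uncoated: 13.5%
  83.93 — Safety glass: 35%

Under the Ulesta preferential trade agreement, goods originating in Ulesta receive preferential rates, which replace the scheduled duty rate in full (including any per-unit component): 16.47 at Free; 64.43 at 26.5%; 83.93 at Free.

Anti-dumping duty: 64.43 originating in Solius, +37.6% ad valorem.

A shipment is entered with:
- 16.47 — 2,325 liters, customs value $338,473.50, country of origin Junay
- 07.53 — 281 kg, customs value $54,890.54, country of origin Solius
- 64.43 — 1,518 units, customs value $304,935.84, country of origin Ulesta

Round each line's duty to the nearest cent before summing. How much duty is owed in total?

Line 1 (16.47, Junay, 2,325 liters, $338,473.50):
Base rate for 16.47 is $7.16/liter.
16.47 has an FTA preferential rate, but origin Junay is not Ulesta; base rate stands.
Duty = 2,325 × $7.16 = $16,647.00.
Line 2 (07.53, Solius, 281 kg, $54,890.54):
Base rate for 07.53 is 7.5% + $1.65/kg.
Duty = $54,890.54 × 7.5% + 281 × $1.65 = $4,580.44.
Line 3 (64.43, Ulesta, 1,518 units, $304,935.84):
Base rate for 64.43 is 34.5%.
Origin Ulesta qualifies under the Karovia–Ulesta agreement and 64.43 is covered: preferential rate 26.5% applies instead.
The additional-duty order on 64.43 targets Solius, not Ulesta; it does not apply.
Duty = $304,935.84 × 26.5% = $80,808.00.
Total = $16,647.00 + $4,580.44 + $80,808.00 = $102,035.44.

$102,035.44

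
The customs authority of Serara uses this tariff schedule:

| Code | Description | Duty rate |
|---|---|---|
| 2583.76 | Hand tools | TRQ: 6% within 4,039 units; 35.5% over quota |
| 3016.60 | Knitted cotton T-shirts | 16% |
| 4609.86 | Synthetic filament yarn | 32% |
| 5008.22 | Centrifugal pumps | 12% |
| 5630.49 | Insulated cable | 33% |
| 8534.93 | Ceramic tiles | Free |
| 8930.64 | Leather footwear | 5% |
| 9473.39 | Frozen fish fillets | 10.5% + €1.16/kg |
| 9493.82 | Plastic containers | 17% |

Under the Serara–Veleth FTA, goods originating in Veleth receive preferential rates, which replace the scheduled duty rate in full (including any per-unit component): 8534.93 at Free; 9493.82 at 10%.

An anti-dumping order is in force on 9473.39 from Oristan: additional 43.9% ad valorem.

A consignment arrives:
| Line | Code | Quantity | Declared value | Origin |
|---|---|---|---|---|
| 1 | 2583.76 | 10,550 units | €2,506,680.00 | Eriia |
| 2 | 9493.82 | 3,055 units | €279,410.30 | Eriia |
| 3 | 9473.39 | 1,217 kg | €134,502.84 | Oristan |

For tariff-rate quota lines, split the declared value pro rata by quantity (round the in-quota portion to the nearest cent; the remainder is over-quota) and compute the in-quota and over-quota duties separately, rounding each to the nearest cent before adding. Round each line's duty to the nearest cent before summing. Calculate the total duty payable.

€728,850.82

Line 1 (2583.76, Eriia, 10,550 units, €2,506,680.00):
Code 2583.76 is under a tariff-rate quota (threshold 4,039 units). In-quota: 4,039 units at 6%; over-quota: 6,511 units at 35.5%.
Pro-rata value split: in-quota = €2,506,680.00 × 4,039/10,550 = €959,666.40; over-quota = €2,506,680.00 − €959,666.40 = €1,547,013.60.
In-quota duty = €959,666.40 × 6% = €57,579.98. Over-quota duty = €1,547,013.60 × 35.5% = €549,189.83.
Line duty = €57,579.98 + €549,189.83 = €606,769.81.
Line 2 (9493.82, Eriia, 3,055 units, €279,410.30):
Base rate for 9493.82 is 17%.
9493.82 has an FTA preferential rate, but origin Eriia is not Veleth; base rate stands.
Duty = €279,410.30 × 17% = €47,499.75.
Line 3 (9473.39, Oristan, 1,217 kg, €134,502.84):
Base rate for 9473.39 is 10.5% + €1.16/kg.
Additional duty on 9473.39 from Oristan: +43.9%. Applied ad valorem rate: 10.5% + 43.9% = 54.4%.
Duty = €134,502.84 × 54.4% + 1,217 × €1.16 = €74,581.26.
Total = €606,769.81 + €47,499.75 + €74,581.26 = €728,850.82.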